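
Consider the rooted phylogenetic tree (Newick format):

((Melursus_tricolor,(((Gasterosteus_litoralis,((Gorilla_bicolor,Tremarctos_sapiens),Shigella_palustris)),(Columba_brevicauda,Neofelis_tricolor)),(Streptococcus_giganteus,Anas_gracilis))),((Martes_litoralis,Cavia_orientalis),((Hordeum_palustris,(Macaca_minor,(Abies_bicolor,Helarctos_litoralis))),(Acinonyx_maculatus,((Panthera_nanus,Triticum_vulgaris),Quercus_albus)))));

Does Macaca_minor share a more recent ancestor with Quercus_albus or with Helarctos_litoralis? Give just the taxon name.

Helarctos_litoralis

The MRCA of Macaca_minor and Helarctos_litoralis subtends (Macaca_minor,(Abies_bicolor,Helarctos_litoralis)) (3 taxa).
The MRCA of Macaca_minor and Quercus_albus subtends ((Hordeum_palustris,(Macaca_minor,(Abies_bicolor,Helarctos_litoralis))),(Acinonyx_maculatus,((Panthera_nanus,Triticum_vulgaris),Quercus_albus))) (8 taxa).
The first is nested inside the second, so Macaca_minor shares a more recent common ancestor with Helarctos_litoralis.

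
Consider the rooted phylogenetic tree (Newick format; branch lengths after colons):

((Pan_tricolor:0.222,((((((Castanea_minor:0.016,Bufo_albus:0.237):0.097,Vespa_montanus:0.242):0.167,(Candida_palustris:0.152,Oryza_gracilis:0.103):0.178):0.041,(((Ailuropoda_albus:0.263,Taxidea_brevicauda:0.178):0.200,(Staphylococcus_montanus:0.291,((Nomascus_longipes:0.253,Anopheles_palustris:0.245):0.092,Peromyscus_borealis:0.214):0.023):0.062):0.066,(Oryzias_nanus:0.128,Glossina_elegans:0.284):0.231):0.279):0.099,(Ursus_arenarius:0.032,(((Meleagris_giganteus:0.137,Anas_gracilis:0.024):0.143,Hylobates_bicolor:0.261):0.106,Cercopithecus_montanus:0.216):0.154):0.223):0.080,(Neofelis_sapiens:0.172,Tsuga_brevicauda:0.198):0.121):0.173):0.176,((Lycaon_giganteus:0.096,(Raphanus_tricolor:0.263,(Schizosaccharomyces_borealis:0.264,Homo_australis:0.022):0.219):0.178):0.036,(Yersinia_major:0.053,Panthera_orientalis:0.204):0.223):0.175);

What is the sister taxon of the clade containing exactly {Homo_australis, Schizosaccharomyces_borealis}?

Raphanus_tricolor

The clade containing exactly {Homo_australis, Schizosaccharomyces_borealis} attaches to the tree at the node subtending (Raphanus_tricolor,(Schizosaccharomyces_borealis,Homo_australis)).
The other lineage descending from that same node — the sister group — is the single tip Raphanus_tricolor.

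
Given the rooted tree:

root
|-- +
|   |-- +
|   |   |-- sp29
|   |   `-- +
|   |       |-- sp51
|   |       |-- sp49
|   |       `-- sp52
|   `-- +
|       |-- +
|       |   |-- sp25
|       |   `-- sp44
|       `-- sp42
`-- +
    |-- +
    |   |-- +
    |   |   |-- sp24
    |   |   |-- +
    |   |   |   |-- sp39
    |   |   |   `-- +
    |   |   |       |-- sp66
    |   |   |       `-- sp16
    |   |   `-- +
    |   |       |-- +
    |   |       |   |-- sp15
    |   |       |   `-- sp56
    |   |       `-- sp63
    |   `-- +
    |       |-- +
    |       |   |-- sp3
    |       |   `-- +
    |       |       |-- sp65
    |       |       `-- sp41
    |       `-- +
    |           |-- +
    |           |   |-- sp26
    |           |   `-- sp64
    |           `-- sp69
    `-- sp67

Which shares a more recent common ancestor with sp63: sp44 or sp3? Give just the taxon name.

sp3

The MRCA of sp63 and sp3 subtends ((sp24,(sp39,(sp66,sp16)),((sp15,sp56),sp63)),((sp3,(sp65,sp41)),((sp26,sp64),sp69))) (13 taxa).
The MRCA of sp63 and sp44 is the root, subtending the entire tree (21 taxa).
The first is nested inside the second, so sp63 shares a more recent common ancestor with sp3.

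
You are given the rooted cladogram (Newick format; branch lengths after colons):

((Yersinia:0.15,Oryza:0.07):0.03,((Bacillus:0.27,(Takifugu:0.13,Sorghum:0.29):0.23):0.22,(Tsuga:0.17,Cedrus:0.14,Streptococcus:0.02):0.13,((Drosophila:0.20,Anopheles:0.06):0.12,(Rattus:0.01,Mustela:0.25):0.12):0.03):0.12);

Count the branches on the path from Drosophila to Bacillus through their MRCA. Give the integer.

5

The MRCA of Drosophila and Bacillus is the node subtending ((Bacillus,(Takifugu,Sorghum)),(Tsuga,Cedrus,Streptococcus),((Drosophila,Anopheles),(Rattus,Mustela))).
From Drosophila up to that node: 3 branches. From Bacillus up to the same node: 2 branches. Total: 3 + 2 = 5.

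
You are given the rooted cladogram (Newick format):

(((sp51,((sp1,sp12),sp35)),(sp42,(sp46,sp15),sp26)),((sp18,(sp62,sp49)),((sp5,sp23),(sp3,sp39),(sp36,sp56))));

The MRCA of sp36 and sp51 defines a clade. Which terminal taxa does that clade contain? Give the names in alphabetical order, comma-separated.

Tracing sp36: it sits inside (sp36,sp56).
Tracing sp51: it sits inside (sp51,((sp1,sp12),sp35)).
The smallest clade enclosing both is the whole tree (their MRCA is the root), so the answer is all 17 tips in alphabetical order.

sp1, sp12, sp15, sp18, sp23, sp26, sp3, sp35, sp36, sp39, sp42, sp46, sp49, sp5, sp51, sp56, sp62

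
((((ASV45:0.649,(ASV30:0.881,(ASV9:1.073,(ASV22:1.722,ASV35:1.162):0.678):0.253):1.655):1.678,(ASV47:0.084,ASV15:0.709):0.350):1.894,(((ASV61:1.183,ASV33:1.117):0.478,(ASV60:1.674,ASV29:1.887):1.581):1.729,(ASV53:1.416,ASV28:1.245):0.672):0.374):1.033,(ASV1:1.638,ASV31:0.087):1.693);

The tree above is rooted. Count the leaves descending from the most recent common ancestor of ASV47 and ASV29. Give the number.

13

The MRCA of ASV47 and ASV29 is the node subtending (((ASV45,(ASV30,(ASV9,(ASV22,ASV35)))),(ASV47,ASV15)),(((ASV61,ASV33),(ASV60,ASV29)),(ASV53,ASV28))).
That clade contains 13 terminal taxa: ASV15, ASV22, ASV28, ASV29, ASV30, ASV33, ASV35, ASV45, ASV47, ASV53, ASV60, ASV61, ASV9.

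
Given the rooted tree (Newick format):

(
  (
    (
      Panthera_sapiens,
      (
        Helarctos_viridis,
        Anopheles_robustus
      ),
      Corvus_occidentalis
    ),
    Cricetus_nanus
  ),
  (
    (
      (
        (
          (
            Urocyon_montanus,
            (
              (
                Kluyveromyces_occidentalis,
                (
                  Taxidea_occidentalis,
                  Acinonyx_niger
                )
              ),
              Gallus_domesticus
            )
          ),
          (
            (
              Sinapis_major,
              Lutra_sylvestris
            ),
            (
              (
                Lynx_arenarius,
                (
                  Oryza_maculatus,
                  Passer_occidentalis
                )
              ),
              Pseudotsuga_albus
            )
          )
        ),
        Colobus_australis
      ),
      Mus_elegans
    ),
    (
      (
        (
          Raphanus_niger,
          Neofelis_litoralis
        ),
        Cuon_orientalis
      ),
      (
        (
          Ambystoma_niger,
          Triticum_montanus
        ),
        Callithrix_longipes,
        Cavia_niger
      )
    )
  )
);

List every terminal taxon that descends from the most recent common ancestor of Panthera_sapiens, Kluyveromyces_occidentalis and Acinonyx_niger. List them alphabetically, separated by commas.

Acinonyx_niger, Ambystoma_niger, Anopheles_robustus, Callithrix_longipes, Cavia_niger, Colobus_australis, Corvus_occidentalis, Cricetus_nanus, Cuon_orientalis, Gallus_domesticus, Helarctos_viridis, Kluyveromyces_occidentalis, Lutra_sylvestris, Lynx_arenarius, Mus_elegans, Neofelis_litoralis, Oryza_maculatus, Panthera_sapiens, Passer_occidentalis, Pseudotsuga_albus, Raphanus_niger, Sinapis_major, Taxidea_occidentalis, Triticum_montanus, Urocyon_montanus

Tracing Panthera_sapiens: it sits inside (Panthera_sapiens,(Helarctos_viridis,Anopheles_robustus),Corvus_occidentalis).
Tracing Kluyveromyces_occidentalis: it sits inside (Kluyveromyces_occidentalis,(Taxidea_occidentalis,Acinonyx_niger)).
Tracing Acinonyx_niger: it sits inside (Taxidea_occidentalis,Acinonyx_niger).
The smallest clade enclosing all 3 is the whole tree (their MRCA is the root), so the answer is all 25 tips in alphabetical order.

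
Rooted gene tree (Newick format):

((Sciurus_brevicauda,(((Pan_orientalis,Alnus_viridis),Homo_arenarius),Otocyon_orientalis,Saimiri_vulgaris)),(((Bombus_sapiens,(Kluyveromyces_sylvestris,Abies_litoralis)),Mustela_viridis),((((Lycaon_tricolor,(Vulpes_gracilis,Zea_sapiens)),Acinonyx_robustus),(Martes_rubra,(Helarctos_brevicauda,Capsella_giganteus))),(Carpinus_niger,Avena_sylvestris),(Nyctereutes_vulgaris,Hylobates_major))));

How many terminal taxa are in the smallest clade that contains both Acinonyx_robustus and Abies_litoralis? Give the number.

The MRCA of Acinonyx_robustus and Abies_litoralis is the node subtending (((Bombus_sapiens,(Kluyveromyces_sylvestris,Abies_litoralis)),Mustela_viridis),((((Lycaon_tricolor,(Vulpes_gracilis,Zea_sapiens)),Acinonyx_robustus),(Martes_rubra,(Helarctos_brevicauda,Capsella_giganteus))),(Carpinus_niger,Avena_sylvestris),(Nyctereutes_vulgaris,Hylobates_major))).
That clade contains 15 terminal taxa: Abies_litoralis, Acinonyx_robustus, Avena_sylvestris, Bombus_sapiens, Capsella_giganteus, Carpinus_niger, Helarctos_brevicauda, Hylobates_major, Kluyveromyces_sylvestris, Lycaon_tricolor, Martes_rubra, Mustela_viridis, Nyctereutes_vulgaris, Vulpes_gracilis, Zea_sapiens.

15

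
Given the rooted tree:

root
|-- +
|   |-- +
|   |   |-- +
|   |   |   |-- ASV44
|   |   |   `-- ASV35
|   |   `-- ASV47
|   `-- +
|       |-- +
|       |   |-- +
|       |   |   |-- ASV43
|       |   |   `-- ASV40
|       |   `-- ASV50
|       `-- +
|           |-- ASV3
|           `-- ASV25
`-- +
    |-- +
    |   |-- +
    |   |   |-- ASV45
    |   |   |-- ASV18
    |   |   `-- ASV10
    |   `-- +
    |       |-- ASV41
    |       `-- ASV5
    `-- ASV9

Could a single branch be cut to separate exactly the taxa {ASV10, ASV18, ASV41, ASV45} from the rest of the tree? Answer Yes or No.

The MRCA of the listed taxa subtends ((ASV45,ASV18,ASV10),(ASV41,ASV5)).
That clade also contains ASV5, which is not in the proposed group, so the group is not monophyletic.

No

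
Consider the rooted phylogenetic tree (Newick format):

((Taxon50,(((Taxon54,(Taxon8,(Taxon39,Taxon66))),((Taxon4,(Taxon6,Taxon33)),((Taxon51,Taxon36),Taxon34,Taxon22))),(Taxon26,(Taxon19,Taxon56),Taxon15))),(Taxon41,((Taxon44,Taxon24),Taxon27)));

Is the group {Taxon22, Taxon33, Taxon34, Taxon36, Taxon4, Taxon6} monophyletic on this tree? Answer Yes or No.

The MRCA of the listed taxa subtends ((Taxon4,(Taxon6,Taxon33)),((Taxon51,Taxon36),Taxon34,Taxon22)).
That clade also contains Taxon51, which is not in the proposed group, so the group is not monophyletic.

No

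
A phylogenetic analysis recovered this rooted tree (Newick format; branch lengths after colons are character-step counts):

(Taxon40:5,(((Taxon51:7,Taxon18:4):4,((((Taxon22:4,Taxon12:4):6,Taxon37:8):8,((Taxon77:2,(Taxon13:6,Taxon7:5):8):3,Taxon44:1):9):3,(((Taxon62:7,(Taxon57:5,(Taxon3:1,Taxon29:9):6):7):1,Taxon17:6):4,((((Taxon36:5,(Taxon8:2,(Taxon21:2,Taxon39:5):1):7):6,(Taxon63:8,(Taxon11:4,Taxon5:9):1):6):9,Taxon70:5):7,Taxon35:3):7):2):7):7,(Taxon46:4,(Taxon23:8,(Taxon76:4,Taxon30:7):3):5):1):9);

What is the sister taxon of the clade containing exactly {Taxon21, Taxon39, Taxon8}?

The clade containing exactly {Taxon21, Taxon39, Taxon8} attaches to the tree at the node subtending (Taxon36,(Taxon8,(Taxon21,Taxon39))).
The other lineage descending from that same node — the sister group — is the single tip Taxon36.

Taxon36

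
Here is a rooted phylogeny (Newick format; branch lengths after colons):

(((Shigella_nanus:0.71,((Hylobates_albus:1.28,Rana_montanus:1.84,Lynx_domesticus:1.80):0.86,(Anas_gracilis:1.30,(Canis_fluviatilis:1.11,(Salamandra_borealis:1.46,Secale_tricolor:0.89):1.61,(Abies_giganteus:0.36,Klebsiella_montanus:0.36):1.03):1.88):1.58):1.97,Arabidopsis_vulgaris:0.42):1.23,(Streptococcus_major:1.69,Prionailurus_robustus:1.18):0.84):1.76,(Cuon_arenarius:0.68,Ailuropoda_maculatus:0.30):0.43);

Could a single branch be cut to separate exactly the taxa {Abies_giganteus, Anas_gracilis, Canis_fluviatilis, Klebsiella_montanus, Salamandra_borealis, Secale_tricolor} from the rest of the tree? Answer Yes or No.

The most recent common ancestor of these taxa subtends (Anas_gracilis,(Canis_fluviatilis,(Salamandra_borealis,Secale_tricolor),(Abies_giganteus,Klebsiella_montanus))).
That clade has exactly 6 tips — every listed taxon and nothing else — so the group is monophyletic.

Yes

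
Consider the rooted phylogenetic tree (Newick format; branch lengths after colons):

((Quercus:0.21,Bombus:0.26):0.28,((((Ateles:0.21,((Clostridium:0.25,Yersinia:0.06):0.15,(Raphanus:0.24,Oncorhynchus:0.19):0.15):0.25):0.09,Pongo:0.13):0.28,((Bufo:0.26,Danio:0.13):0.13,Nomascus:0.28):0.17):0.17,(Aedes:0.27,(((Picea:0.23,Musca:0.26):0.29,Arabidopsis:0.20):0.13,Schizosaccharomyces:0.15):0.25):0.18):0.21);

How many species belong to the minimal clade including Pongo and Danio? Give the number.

The MRCA of Pongo and Danio is the node subtending (((Ateles,((Clostridium,Yersinia),(Raphanus,Oncorhynchus))),Pongo),((Bufo,Danio),Nomascus)).
That clade contains 9 terminal taxa: Ateles, Bufo, Clostridium, Danio, Nomascus, Oncorhynchus, Pongo, Raphanus, Yersinia.

9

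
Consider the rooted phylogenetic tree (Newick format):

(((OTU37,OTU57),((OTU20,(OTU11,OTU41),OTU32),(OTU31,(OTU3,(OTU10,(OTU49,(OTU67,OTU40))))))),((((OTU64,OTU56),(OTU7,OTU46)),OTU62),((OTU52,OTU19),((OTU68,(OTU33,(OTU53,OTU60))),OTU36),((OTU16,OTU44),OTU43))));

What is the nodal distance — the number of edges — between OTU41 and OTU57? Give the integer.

6

The MRCA of OTU41 and OTU57 is the node subtending ((OTU37,OTU57),((OTU20,(OTU11,OTU41),OTU32),(OTU31,(OTU3,(OTU10,(OTU49,(OTU67,OTU40))))))).
From OTU41 up to that node: 4 branches. From OTU57 up to the same node: 2 branches. Total: 4 + 2 = 6.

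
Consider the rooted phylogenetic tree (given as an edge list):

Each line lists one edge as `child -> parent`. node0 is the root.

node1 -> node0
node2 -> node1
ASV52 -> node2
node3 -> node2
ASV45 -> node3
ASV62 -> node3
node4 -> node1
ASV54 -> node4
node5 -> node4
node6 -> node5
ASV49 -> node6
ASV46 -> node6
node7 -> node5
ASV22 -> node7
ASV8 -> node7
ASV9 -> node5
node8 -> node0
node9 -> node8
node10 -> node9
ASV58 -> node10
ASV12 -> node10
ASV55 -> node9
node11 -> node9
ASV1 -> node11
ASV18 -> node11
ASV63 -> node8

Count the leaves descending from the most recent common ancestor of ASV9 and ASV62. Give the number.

9

The MRCA of ASV9 and ASV62 is the node subtending ((ASV52,(ASV45,ASV62)),(ASV54,((ASV49,ASV46),(ASV22,ASV8),ASV9))).
That clade contains 9 terminal taxa: ASV22, ASV45, ASV46, ASV49, ASV52, ASV54, ASV62, ASV8, ASV9.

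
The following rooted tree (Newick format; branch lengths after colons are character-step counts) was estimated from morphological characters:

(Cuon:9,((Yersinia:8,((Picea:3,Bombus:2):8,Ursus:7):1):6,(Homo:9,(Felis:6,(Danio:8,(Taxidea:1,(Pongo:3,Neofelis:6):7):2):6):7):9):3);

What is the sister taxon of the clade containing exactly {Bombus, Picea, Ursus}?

Yersinia

The clade containing exactly {Bombus, Picea, Ursus} attaches to the tree at the node subtending (Yersinia,((Picea,Bombus),Ursus)).
The other lineage descending from that same node — the sister group — is the single tip Yersinia.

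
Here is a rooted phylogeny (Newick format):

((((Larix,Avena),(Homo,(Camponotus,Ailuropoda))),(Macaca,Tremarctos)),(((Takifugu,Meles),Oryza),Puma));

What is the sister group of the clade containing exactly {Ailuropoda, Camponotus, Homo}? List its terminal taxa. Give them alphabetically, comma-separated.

The clade containing exactly {Ailuropoda, Camponotus, Homo} attaches to the tree at the node subtending ((Larix,Avena),(Homo,(Camponotus,Ailuropoda))).
The other lineage descending from that same node — the sister group — is (Larix,Avena); its 2 tips in alphabetical order are the answer.

Avena, Larix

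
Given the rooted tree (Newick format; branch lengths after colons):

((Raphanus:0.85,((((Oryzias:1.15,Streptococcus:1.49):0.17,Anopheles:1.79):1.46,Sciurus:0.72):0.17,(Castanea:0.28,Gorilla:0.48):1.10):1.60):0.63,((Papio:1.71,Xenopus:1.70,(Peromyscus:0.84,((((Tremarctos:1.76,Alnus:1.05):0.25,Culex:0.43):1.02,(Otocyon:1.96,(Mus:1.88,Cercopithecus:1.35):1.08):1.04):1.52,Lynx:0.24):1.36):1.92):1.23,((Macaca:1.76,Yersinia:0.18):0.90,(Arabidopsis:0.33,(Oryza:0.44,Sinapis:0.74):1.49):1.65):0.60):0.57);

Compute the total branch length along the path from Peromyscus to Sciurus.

7.68

The path runs Peromyscus → … → MRCA → … → Sciurus; the MRCA is the root of the tree.
Branch lengths along that path: 0.84 + 1.92 + 1.23 + 0.57 + 0.63 + 1.60 + 0.17 + 0.72 = 7.68.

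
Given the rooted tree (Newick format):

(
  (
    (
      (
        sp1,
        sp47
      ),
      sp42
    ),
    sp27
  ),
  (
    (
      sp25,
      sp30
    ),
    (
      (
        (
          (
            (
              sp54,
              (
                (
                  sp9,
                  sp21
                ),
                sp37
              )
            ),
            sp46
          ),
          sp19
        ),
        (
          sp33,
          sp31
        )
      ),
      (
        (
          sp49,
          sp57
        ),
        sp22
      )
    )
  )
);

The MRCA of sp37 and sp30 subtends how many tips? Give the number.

The MRCA of sp37 and sp30 is the node subtending ((sp25,sp30),(((((sp54,((sp9,sp21),sp37)),sp46),sp19),(sp33,sp31)),((sp49,sp57),sp22))).
That clade contains 13 terminal taxa: sp19, sp21, sp22, sp25, sp30, sp31, sp33, sp37, sp46, sp49, sp54, sp57, sp9.

13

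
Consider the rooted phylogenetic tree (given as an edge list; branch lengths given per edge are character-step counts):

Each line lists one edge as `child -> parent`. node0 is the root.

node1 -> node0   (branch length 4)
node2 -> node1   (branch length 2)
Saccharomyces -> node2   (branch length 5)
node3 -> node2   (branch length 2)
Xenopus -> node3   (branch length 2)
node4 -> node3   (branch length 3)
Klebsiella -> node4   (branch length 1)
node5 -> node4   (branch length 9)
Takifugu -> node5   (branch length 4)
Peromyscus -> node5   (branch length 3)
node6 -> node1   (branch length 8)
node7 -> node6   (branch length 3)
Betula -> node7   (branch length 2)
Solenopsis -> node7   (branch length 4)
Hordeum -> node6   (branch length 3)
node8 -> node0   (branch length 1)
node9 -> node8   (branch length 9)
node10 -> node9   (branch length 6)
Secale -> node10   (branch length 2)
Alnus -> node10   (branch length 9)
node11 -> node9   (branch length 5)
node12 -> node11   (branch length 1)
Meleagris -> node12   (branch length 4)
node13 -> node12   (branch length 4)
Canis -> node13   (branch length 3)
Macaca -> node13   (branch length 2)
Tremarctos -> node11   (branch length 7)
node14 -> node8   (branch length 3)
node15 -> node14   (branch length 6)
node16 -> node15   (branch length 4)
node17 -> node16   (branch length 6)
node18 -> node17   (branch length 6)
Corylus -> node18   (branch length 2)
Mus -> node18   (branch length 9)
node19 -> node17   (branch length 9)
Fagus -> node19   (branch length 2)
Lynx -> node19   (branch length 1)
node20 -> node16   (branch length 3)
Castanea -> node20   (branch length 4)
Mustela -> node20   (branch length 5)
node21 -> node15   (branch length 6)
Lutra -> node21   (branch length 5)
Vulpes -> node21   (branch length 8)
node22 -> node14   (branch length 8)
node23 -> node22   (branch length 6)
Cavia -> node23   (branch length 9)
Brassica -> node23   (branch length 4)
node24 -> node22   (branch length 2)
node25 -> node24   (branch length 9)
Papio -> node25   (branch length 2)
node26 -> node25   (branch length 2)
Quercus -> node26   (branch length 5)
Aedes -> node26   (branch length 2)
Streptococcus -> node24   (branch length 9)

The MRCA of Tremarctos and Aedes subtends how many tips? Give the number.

20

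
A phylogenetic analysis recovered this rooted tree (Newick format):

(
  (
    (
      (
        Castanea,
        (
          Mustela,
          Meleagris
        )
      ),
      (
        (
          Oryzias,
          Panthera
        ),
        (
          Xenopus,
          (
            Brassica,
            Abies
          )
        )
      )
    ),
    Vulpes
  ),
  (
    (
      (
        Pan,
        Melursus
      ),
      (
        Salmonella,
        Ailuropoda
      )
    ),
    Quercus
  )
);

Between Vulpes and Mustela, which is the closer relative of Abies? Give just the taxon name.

The MRCA of Abies and Mustela subtends ((Castanea,(Mustela,Meleagris)),((Oryzias,Panthera),(Xenopus,(Brassica,Abies)))) (8 taxa).
The MRCA of Abies and Vulpes subtends (((Castanea,(Mustela,Meleagris)),((Oryzias,Panthera),(Xenopus,(Brassica,Abies)))),Vulpes) (9 taxa).
The first is nested inside the second, so Abies shares a more recent common ancestor with Mustela.

Mustela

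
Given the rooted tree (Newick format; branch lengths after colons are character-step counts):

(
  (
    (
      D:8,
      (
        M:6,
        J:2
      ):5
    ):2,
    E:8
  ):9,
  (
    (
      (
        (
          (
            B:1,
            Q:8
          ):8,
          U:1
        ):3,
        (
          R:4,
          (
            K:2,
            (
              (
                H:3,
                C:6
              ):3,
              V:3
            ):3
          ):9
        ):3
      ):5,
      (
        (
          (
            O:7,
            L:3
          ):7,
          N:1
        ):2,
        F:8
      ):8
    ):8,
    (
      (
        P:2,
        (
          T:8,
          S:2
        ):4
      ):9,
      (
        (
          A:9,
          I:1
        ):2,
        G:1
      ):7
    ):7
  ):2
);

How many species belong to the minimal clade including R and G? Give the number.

18

The MRCA of R and G is the node subtending (((((B,Q),U),(R,(K,((H,C),V)))),(((O,L),N),F)),((P,(T,S)),((A,I),G))).
That clade contains 18 terminal taxa: A, B, C, F, G, H, I, K, L, N, O, P, Q, R, S, T, U, V.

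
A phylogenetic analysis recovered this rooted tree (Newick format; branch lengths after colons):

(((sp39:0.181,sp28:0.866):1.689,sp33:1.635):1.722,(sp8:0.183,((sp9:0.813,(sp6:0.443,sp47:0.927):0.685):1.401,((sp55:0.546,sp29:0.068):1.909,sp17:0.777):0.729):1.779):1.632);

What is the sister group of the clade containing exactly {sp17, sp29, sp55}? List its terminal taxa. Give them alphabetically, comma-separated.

sp47, sp6, sp9

The clade containing exactly {sp17, sp29, sp55} attaches to the tree at the node subtending ((sp9,(sp6,sp47)),((sp55,sp29),sp17)).
The other lineage descending from that same node — the sister group — is (sp9,(sp6,sp47)); its 3 tips in alphabetical order are the answer.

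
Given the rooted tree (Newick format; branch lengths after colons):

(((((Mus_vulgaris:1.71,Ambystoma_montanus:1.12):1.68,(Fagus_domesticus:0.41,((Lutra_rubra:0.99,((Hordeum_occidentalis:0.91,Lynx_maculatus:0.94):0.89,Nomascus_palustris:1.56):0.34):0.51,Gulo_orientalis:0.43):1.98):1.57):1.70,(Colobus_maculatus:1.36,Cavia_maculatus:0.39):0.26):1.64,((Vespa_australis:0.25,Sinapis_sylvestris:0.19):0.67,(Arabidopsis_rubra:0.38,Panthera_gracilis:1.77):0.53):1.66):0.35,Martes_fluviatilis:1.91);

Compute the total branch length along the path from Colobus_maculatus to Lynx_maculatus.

9.55

The path runs Colobus_maculatus → … → MRCA → … → Lynx_maculatus; the MRCA is the node subtending (((Mus_vulgaris,Ambystoma_montanus),(Fagus_domesticus,((Lutra_rubra,((Hordeum_occidentalis,Lynx_maculatus),Nomascus_palustris)),Gulo_orientalis))),(Colobus_maculatus,Cavia_maculatus)).
Branch lengths along that path: 1.36 + 0.26 + 1.70 + 1.57 + 1.98 + 0.51 + 0.34 + 0.89 + 0.94 = 9.55.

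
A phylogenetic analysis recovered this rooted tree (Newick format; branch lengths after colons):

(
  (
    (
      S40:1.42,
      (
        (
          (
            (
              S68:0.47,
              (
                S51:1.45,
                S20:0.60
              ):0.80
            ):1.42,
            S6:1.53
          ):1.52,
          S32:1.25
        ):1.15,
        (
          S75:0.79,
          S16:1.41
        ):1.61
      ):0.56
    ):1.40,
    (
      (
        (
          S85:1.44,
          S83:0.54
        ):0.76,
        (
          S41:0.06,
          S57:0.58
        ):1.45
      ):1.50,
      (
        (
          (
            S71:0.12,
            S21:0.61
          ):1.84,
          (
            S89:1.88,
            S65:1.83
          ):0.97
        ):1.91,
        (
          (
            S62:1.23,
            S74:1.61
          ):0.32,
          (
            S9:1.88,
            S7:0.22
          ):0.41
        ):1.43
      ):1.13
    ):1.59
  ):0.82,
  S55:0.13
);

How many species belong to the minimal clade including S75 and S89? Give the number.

20

The MRCA of S75 and S89 is the node subtending ((S40,((((S68,(S51,S20)),S6),S32),(S75,S16))),(((S85,S83),(S41,S57)),(((S71,S21),(S89,S65)),((S62,S74),(S9,S7))))).
That clade contains 20 terminal taxa: S16, S20, S21, S32, S40, S41, S51, S57, S6, S62, S65, S68, S7, S71, S74, S75, S83, S85, S89, S9.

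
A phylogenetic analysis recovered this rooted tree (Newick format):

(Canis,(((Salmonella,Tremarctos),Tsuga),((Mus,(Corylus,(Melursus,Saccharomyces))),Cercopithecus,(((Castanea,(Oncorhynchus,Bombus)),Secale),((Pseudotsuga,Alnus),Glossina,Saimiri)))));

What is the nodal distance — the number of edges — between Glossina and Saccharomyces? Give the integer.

The MRCA of Glossina and Saccharomyces is the node subtending ((Mus,(Corylus,(Melursus,Saccharomyces))),Cercopithecus,(((Castanea,(Oncorhynchus,Bombus)),Secale),((Pseudotsuga,Alnus),Glossina,Saimiri))).
From Glossina up to that node: 3 branches. From Saccharomyces up to the same node: 4 branches. Total: 3 + 4 = 7.

7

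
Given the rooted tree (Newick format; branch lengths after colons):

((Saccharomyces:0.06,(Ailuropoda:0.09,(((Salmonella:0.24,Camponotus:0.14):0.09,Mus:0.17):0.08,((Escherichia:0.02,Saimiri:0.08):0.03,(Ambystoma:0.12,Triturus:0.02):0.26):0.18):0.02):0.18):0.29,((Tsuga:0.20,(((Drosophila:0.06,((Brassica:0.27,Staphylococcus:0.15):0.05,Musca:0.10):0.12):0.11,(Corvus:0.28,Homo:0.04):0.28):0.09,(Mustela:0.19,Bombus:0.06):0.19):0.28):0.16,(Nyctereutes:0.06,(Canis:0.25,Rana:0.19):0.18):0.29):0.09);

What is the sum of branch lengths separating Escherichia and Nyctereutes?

1.16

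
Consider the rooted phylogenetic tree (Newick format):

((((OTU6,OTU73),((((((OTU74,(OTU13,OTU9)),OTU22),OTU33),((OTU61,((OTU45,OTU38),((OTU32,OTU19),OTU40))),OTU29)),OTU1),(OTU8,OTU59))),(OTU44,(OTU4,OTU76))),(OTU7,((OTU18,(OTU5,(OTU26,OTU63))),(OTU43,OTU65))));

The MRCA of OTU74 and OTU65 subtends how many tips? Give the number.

27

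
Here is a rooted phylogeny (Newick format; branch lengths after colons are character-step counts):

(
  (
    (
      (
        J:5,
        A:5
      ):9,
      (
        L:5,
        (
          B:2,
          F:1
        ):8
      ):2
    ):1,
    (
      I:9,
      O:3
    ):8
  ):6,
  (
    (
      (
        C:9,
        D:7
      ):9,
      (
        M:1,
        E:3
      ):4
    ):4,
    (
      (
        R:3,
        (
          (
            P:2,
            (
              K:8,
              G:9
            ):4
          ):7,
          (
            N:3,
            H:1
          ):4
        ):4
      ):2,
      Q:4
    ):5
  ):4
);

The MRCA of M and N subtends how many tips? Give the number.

The MRCA of M and N is the node subtending (((C,D),(M,E)),((R,((P,(K,G)),(N,H))),Q)).
That clade contains 11 terminal taxa: C, D, E, G, H, K, M, N, P, Q, R.

11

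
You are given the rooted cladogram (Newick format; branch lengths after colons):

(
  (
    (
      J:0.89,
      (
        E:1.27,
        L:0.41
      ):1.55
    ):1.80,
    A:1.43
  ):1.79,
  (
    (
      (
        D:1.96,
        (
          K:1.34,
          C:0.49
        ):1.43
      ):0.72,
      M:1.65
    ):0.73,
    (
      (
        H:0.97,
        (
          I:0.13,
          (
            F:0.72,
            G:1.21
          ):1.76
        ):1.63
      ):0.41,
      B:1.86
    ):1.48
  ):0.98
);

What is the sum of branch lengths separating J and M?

7.84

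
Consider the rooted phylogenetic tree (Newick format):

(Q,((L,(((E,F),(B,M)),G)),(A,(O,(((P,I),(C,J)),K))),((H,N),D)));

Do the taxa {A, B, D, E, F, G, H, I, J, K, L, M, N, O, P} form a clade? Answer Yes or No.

No

The MRCA of the listed taxa subtends ((L,(((E,F),(B,M)),G)),(A,(O,(((P,I),(C,J)),K))),((H,N),D)).
That clade also contains C, which is not in the proposed group, so the group is not monophyletic.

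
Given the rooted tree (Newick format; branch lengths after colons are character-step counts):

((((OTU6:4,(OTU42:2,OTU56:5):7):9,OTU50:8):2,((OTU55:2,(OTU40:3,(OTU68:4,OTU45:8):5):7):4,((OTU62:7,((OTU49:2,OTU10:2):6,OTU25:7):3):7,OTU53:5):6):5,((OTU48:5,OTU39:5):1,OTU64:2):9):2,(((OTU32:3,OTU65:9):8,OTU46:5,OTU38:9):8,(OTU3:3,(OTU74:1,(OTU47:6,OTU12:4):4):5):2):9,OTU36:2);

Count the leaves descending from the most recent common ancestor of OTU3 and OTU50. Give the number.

25

The MRCA of OTU3 and OTU50 is the root, so the clade is the entire tree.
That clade contains 25 terminal taxa: OTU10, OTU12, OTU25, OTU3, OTU32, OTU36, OTU38, OTU39, OTU40, OTU42, OTU45, OTU46, OTU47, OTU48, OTU49, OTU50, OTU53, OTU55, OTU56, OTU6, OTU62, OTU64, OTU65, OTU68, OTU74.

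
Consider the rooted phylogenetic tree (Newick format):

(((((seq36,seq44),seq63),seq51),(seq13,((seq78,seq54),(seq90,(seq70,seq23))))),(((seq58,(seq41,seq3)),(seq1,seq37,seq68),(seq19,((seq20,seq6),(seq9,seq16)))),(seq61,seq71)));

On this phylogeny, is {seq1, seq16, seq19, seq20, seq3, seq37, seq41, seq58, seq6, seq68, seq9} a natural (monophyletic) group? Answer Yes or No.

Yes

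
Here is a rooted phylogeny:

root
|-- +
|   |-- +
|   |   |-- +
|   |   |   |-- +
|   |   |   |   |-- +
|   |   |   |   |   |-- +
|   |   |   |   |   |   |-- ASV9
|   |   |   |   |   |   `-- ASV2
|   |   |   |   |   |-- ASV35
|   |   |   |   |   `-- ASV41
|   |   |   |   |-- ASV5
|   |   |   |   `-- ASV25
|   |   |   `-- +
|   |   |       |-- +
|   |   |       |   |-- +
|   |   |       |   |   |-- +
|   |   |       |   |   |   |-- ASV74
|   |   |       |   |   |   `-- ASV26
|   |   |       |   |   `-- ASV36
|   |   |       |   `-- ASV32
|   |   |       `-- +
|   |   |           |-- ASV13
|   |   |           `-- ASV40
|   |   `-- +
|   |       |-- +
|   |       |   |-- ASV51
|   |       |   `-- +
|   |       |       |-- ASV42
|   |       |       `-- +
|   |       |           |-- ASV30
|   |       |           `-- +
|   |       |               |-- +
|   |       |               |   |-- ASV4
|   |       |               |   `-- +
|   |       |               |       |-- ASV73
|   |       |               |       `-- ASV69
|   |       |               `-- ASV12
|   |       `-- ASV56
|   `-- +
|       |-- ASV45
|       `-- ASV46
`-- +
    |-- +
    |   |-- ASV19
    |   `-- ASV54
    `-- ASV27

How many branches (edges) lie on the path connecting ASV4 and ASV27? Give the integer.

11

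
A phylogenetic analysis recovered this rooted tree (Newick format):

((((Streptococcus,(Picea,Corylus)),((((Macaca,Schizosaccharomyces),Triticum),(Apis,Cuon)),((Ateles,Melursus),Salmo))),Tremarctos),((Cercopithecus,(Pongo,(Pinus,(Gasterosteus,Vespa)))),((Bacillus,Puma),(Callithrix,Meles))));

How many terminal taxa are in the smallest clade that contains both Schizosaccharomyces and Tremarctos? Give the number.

12

The MRCA of Schizosaccharomyces and Tremarctos is the node subtending (((Streptococcus,(Picea,Corylus)),((((Macaca,Schizosaccharomyces),Triticum),(Apis,Cuon)),((Ateles,Melursus),Salmo))),Tremarctos).
That clade contains 12 terminal taxa: Apis, Ateles, Corylus, Cuon, Macaca, Melursus, Picea, Salmo, Schizosaccharomyces, Streptococcus, Tremarctos, Triticum.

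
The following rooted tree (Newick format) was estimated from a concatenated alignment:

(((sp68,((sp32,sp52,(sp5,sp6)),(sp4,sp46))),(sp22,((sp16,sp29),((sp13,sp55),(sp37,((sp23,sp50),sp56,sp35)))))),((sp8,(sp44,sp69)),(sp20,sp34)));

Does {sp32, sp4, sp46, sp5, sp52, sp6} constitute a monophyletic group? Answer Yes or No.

Yes

The most recent common ancestor of these taxa subtends ((sp32,sp52,(sp5,sp6)),(sp4,sp46)).
That clade has exactly 6 tips — every listed taxon and nothing else — so the group is monophyletic.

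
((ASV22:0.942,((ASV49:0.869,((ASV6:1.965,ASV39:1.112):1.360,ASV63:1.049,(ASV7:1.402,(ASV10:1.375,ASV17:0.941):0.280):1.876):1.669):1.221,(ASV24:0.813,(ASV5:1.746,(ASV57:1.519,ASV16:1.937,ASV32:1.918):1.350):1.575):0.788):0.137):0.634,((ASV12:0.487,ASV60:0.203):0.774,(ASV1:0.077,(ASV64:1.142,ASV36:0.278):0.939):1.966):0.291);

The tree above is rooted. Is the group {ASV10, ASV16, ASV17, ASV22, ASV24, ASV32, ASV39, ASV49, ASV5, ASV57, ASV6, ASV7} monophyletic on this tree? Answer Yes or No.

The MRCA of the listed taxa subtends (ASV22,((ASV49,((ASV6,ASV39),ASV63,(ASV7,(ASV10,ASV17)))),(ASV24,(ASV5,(ASV57,ASV16,ASV32))))).
That clade also contains ASV63, which is not in the proposed group, so the group is not monophyletic.

No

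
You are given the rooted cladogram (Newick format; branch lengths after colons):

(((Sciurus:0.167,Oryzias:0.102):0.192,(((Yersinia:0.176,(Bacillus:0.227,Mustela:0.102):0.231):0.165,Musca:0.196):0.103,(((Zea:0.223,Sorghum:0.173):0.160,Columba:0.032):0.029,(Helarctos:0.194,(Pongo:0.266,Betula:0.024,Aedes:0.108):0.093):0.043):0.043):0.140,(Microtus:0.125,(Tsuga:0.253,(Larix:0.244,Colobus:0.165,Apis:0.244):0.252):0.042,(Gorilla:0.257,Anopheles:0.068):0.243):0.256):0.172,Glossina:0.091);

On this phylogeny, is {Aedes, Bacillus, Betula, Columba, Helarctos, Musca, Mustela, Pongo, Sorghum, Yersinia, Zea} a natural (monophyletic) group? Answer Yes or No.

The most recent common ancestor of these taxa subtends (((Yersinia,(Bacillus,Mustela)),Musca),(((Zea,Sorghum),Columba),(Helarctos,(Pongo,Betula,Aedes)))).
That clade has exactly 11 tips — every listed taxon and nothing else — so the group is monophyletic.

Yes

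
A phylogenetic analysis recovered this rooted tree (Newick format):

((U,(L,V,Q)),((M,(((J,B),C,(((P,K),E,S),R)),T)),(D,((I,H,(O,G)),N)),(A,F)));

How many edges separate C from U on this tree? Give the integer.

7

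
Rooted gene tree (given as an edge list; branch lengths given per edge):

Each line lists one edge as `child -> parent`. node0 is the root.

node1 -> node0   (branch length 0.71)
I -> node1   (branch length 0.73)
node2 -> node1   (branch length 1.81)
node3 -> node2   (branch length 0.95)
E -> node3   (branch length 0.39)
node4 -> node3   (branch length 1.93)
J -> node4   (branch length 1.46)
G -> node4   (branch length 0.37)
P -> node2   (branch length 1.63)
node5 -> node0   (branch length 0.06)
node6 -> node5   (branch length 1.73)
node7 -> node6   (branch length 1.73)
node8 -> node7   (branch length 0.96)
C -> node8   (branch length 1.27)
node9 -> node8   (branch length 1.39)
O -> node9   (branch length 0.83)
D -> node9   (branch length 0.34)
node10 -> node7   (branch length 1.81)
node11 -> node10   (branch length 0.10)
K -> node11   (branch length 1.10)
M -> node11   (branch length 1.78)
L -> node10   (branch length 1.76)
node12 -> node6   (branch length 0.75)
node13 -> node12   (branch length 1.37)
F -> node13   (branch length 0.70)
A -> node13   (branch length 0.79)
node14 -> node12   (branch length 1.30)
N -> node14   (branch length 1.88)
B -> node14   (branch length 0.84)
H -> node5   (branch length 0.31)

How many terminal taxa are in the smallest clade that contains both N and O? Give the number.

10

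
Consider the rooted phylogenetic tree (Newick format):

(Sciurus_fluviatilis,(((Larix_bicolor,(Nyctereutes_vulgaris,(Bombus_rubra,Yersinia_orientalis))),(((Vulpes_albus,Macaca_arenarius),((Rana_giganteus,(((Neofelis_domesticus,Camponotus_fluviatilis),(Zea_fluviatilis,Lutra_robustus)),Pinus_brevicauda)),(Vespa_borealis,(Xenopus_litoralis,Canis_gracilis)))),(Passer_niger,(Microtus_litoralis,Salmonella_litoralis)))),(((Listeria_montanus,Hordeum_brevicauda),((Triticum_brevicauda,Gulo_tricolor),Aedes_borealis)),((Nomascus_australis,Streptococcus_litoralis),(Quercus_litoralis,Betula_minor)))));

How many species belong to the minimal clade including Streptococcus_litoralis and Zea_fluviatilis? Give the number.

27

The MRCA of Streptococcus_litoralis and Zea_fluviatilis is the node subtending (((Larix_bicolor,(Nyctereutes_vulgaris,(Bombus_rubra,Yersinia_orientalis))),(((Vulpes_albus,Macaca_arenarius),((Rana_giganteus,(((Neofelis_domesticus,Camponotus_fluviatilis),(Zea_fluviatilis,Lutra_robustus)),Pinus_brevicauda)),(Vespa_borealis,(Xenopus_litoralis,Canis_gracilis)))),(Passer_niger,(Microtus_litoralis,Salmonella_litoralis)))),(((Listeria_montanus,Hordeum_brevicauda),((Triticum_brevicauda,Gulo_tricolor),Aedes_borealis)),((Nomascus_australis,Streptococcus_litoralis),(Quercus_litoralis,Betula_minor)))).
That clade contains 27 terminal taxa: Aedes_borealis, Betula_minor, Bombus_rubra, Camponotus_fluviatilis, Canis_gracilis, Gulo_tricolor, Hordeum_brevicauda, Larix_bicolor, Listeria_montanus, Lutra_robustus, Macaca_arenarius, Microtus_litoralis, Neofelis_domesticus, Nomascus_australis, Nyctereutes_vulgaris, Passer_niger, Pinus_brevicauda, Quercus_litoralis, Rana_giganteus, Salmonella_litoralis, Streptococcus_litoralis, Triticum_brevicauda, Vespa_borealis, Vulpes_albus, Xenopus_litoralis, Yersinia_orientalis, Zea_fluviatilis.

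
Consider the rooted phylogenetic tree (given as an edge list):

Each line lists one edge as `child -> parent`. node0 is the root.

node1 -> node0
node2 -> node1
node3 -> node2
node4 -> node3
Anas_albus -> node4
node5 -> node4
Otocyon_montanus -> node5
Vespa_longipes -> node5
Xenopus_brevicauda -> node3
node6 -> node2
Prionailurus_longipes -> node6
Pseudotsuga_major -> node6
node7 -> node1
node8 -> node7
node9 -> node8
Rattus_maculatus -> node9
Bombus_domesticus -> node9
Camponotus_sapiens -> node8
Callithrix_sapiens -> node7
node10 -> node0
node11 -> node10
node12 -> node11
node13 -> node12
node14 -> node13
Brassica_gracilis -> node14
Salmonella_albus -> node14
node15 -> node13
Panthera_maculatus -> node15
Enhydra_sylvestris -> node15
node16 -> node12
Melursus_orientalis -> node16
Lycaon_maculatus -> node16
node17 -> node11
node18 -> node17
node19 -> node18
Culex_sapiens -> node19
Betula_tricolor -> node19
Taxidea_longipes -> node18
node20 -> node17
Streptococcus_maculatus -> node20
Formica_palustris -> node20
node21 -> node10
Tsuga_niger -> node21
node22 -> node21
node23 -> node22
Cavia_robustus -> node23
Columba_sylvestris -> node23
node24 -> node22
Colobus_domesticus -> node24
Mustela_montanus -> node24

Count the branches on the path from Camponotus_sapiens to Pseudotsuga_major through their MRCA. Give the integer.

6

The MRCA of Camponotus_sapiens and Pseudotsuga_major is the node subtending ((((Anas_albus,(Otocyon_montanus,Vespa_longipes)),Xenopus_brevicauda),(Prionailurus_longipes,Pseudotsuga_major)),(((Rattus_maculatus,Bombus_domesticus),Camponotus_sapiens),Callithrix_sapiens)).
From Camponotus_sapiens up to that node: 3 branches. From Pseudotsuga_major up to the same node: 3 branches. Total: 3 + 3 = 6.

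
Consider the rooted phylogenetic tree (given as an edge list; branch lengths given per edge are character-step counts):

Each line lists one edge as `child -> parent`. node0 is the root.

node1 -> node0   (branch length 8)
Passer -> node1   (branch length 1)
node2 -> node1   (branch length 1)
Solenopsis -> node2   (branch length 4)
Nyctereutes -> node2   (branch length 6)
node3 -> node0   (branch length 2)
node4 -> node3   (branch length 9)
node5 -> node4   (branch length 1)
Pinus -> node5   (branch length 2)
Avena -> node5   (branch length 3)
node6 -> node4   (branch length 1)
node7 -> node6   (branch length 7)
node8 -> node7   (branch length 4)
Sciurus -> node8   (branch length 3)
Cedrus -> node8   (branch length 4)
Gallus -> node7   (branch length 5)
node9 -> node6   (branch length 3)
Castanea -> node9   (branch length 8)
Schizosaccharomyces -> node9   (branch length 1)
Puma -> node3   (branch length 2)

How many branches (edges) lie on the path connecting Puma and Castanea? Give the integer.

The MRCA of Puma and Castanea is the node subtending (((Pinus,Avena),(((Sciurus,Cedrus),Gallus),(Castanea,Schizosaccharomyces))),Puma).
From Puma up to that node: 1 branch. From Castanea up to the same node: 4 branches. Total: 1 + 4 = 5.

5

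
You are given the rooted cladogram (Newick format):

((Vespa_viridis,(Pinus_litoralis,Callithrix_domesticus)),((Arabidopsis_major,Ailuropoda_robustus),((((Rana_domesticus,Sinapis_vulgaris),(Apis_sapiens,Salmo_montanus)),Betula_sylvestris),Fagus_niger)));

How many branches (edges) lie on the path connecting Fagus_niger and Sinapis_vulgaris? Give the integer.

The MRCA of Fagus_niger and Sinapis_vulgaris is the node subtending ((((Rana_domesticus,Sinapis_vulgaris),(Apis_sapiens,Salmo_montanus)),Betula_sylvestris),Fagus_niger).
From Fagus_niger up to that node: 1 branch. From Sinapis_vulgaris up to the same node: 4 branches. Total: 1 + 4 = 5.

5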